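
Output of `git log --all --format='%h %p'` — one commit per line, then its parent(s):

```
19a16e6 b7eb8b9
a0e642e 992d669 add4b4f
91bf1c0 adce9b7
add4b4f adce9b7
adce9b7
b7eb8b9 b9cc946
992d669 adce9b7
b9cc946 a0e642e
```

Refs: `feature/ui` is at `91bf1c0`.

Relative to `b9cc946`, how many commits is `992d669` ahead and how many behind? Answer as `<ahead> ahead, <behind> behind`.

Reachable from 992d669: {992d669, adce9b7}.
Reachable from b9cc946: {992d669, a0e642e, adce9b7, add4b4f, b9cc946}.
Only in 992d669's history (ahead): {} — 0.
Only in b9cc946's history (behind): {a0e642e, add4b4f, b9cc946} — 3.

0 ahead, 3 behind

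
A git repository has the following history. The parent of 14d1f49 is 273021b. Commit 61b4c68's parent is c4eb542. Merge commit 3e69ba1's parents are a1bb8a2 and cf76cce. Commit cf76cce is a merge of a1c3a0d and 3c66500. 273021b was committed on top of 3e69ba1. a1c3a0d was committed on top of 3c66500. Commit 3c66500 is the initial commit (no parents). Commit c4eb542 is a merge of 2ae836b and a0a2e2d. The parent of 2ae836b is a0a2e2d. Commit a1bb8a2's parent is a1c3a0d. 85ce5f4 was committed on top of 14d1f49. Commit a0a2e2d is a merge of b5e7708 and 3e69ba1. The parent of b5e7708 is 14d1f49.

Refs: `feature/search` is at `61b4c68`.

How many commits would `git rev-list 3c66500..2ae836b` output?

9

Reachable from 2ae836b: {14d1f49, 273021b, 2ae836b, 3c66500, 3e69ba1, a0a2e2d, a1bb8a2, a1c3a0d, b5e7708, cf76cce}.
Reachable from 3c66500: {3c66500}.
In 2ae836b's history but not 3c66500's: {14d1f49, 273021b, 2ae836b, 3e69ba1, a0a2e2d, a1bb8a2, a1c3a0d, b5e7708, cf76cce} — 9 commits.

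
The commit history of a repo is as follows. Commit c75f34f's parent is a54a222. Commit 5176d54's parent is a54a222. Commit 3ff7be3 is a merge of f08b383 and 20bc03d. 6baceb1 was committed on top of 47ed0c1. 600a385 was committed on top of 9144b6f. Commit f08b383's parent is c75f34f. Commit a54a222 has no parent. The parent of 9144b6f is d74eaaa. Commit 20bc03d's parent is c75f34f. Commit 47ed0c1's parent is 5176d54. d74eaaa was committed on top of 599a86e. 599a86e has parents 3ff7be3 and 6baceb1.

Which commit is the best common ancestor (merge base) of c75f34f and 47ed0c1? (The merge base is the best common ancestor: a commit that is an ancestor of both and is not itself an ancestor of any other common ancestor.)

a54a222

Ancestors of c75f34f: {a54a222, c75f34f}.
Ancestors of 47ed0c1: {47ed0c1, 5176d54, a54a222}.
Common ancestors: {a54a222}.
The only common ancestor is a54a222, so it is the merge base.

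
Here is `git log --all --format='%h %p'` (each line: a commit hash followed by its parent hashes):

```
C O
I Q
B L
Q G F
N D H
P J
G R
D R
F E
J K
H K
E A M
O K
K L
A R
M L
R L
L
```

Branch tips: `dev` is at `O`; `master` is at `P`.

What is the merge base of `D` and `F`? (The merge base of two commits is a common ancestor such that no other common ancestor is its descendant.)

Ancestors of D: {D, L, R}.
Ancestors of F: {A, E, F, L, M, R}.
Common ancestors: {L, R}.
Among these, R is not an ancestor of any other common ancestor — it is the merge base.

R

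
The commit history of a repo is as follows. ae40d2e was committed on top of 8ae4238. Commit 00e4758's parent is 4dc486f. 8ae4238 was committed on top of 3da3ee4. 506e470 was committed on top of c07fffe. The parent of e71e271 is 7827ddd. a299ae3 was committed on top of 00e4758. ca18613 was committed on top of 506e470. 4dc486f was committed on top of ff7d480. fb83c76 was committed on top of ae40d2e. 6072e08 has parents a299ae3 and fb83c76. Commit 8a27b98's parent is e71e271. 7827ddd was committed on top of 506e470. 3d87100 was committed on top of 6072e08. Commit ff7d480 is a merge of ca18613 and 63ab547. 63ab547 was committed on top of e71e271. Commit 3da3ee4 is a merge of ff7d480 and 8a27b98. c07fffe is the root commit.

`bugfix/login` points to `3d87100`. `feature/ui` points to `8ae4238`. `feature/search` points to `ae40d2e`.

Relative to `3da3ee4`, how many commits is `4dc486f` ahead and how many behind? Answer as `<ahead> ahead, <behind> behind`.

Reachable from 4dc486f: {4dc486f, 506e470, 63ab547, 7827ddd, c07fffe, ca18613, e71e271, ff7d480}.
Reachable from 3da3ee4: {3da3ee4, 506e470, 63ab547, 7827ddd, 8a27b98, c07fffe, ca18613, e71e271, ff7d480}.
Only in 4dc486f's history (ahead): {4dc486f} — 1.
Only in 3da3ee4's history (behind): {3da3ee4, 8a27b98} — 2.

1 ahead, 2 behind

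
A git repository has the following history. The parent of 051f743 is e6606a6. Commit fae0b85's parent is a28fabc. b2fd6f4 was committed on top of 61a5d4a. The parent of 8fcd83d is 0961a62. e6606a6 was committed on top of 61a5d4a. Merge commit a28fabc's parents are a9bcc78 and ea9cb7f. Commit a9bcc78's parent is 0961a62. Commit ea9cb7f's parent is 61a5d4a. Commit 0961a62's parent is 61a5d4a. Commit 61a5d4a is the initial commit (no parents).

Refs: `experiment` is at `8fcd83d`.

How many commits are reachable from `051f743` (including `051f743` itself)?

Walking parent pointers from 051f743: reachable set = {051f743, 61a5d4a, e6606a6}.
That is 3 commits.

3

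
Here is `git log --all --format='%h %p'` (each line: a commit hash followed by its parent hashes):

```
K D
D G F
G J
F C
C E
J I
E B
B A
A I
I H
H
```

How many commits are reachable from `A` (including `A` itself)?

3

Walking parent pointers from A: reachable set = {A, H, I}.
That is 3 commits.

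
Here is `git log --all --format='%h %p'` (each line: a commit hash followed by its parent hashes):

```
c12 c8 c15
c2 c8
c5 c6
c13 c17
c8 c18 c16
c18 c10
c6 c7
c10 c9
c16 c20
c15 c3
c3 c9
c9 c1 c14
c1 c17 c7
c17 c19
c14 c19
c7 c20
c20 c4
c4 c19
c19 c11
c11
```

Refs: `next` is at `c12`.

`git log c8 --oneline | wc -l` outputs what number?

Walking parent pointers from c8: reachable set = {c1, c10, c11, c14, c16, c17, c18, c19, c20, c4, c7, c8, c9}.
That is 13 commits.

13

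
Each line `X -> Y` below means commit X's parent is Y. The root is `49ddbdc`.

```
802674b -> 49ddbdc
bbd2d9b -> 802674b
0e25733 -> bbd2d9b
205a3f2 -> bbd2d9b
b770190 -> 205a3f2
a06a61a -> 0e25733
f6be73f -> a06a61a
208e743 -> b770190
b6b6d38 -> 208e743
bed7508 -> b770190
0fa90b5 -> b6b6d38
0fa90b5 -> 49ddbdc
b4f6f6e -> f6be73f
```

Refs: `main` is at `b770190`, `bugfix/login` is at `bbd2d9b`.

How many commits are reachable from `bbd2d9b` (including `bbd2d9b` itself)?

3

Walking parent pointers from bbd2d9b: reachable set = {49ddbdc, 802674b, bbd2d9b}.
That is 3 commits.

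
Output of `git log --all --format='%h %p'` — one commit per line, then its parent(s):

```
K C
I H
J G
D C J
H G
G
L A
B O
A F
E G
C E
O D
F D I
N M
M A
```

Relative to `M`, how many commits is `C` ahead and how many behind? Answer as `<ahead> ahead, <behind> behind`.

Reachable from C: {C, E, G}.
Reachable from M: {A, C, D, E, F, G, H, I, J, M}.
Only in C's history (ahead): {} — 0.
Only in M's history (behind): {A, D, F, H, I, J, M} — 7.

0 ahead, 7 behind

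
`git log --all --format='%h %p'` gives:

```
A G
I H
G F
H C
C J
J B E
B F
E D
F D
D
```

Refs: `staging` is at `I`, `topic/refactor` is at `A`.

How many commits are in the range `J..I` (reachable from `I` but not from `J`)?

3

Reachable from I: {B, C, D, E, F, H, I, J}.
Reachable from J: {B, D, E, F, J}.
In I's history but not J's: {C, H, I} — 3 commits.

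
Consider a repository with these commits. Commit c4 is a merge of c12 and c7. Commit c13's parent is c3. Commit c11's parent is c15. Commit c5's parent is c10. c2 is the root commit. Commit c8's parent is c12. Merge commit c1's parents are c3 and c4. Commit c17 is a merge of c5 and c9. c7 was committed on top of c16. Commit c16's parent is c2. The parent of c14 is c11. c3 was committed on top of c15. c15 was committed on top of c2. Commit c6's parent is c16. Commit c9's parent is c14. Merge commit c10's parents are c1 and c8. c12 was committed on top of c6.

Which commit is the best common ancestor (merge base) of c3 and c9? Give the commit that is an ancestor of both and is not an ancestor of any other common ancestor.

c15

Ancestors of c3: {c15, c2, c3}.
Ancestors of c9: {c11, c14, c15, c2, c9}.
Common ancestors: {c15, c2}.
Among these, c15 is not an ancestor of any other common ancestor — it is the merge base.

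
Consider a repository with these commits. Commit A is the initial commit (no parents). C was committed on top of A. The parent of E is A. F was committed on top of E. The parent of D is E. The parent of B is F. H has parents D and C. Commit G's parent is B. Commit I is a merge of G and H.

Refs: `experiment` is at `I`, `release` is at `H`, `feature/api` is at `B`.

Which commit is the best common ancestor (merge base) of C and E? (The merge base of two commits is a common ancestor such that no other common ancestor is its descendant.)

A

Ancestors of C: {A, C}.
Ancestors of E: {A, E}.
Common ancestors: {A}.
The only common ancestor is A, so it is the merge base.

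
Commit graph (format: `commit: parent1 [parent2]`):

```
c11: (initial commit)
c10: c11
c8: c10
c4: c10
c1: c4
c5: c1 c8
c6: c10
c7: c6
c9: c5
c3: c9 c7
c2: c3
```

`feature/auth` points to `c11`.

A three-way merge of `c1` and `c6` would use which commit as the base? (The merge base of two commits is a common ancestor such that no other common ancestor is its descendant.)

Ancestors of c1: {c1, c10, c11, c4}.
Ancestors of c6: {c10, c11, c6}.
Common ancestors: {c10, c11}.
Among these, c10 is not an ancestor of any other common ancestor — it is the merge base.

c10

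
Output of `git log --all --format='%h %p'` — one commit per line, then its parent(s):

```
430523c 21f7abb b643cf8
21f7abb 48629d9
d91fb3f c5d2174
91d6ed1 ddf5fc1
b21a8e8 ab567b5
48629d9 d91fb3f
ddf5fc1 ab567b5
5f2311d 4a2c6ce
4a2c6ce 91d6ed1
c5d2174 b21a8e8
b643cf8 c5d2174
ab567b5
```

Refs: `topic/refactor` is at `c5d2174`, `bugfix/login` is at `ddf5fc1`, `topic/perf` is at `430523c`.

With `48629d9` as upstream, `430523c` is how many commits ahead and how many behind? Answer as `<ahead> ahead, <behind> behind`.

Reachable from 430523c: {21f7abb, 430523c, 48629d9, ab567b5, b21a8e8, b643cf8, c5d2174, d91fb3f}.
Reachable from 48629d9: {48629d9, ab567b5, b21a8e8, c5d2174, d91fb3f}.
Only in 430523c's history (ahead): {21f7abb, 430523c, b643cf8} — 3.
Only in 48629d9's history (behind): {} — 0.

3 ahead, 0 behind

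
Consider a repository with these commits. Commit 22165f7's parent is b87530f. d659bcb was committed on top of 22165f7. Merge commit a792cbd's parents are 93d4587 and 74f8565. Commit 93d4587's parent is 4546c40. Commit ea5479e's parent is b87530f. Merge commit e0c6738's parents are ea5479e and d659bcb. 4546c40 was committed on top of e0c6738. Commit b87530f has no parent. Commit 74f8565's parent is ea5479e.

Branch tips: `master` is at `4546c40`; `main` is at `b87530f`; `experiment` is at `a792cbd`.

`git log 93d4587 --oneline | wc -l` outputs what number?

Walking parent pointers from 93d4587: reachable set = {22165f7, 4546c40, 93d4587, b87530f, d659bcb, e0c6738, ea5479e}.
That is 7 commits.

7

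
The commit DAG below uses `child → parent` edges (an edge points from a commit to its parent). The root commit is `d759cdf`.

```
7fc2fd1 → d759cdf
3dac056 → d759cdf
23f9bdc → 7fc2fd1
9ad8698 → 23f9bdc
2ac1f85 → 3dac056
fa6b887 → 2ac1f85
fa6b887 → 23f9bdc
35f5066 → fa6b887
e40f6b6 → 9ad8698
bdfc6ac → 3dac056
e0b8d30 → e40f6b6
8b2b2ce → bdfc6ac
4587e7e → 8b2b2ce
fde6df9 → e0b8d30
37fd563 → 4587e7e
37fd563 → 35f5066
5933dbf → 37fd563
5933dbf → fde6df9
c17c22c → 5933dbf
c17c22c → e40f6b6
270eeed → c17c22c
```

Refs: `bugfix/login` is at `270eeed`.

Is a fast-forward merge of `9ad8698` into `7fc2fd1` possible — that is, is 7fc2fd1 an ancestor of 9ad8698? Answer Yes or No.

A fast-forward from 7fc2fd1 to 9ad8698 is possible iff 7fc2fd1 is an ancestor of 9ad8698.
Ancestors of 9ad8698: {23f9bdc, 7fc2fd1, 9ad8698, d759cdf}.
7fc2fd1 is among them, so fast-forward is possible.

Yes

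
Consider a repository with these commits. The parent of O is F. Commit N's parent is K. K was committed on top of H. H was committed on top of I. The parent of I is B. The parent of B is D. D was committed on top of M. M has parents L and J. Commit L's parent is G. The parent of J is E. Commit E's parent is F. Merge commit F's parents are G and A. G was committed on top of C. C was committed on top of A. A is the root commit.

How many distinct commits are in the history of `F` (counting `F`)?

Walking parent pointers from F: reachable set = {A, C, F, G}.
That is 4 commits.

4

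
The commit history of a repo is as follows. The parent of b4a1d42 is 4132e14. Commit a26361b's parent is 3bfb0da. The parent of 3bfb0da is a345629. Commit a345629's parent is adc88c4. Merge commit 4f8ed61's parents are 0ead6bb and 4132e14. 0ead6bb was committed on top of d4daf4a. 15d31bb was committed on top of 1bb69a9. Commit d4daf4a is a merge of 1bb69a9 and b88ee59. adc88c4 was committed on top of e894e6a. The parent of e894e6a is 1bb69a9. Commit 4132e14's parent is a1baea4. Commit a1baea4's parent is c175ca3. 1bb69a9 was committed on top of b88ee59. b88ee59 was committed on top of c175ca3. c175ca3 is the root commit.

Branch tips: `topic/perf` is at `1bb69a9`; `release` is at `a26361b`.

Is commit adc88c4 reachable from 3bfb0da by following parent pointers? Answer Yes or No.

Ancestors of 3bfb0da (commits reachable by following parents): {1bb69a9, 3bfb0da, a345629, adc88c4, b88ee59, c175ca3, e894e6a}.
adc88c4 is in that set, so it is an ancestor of 3bfb0da.

Yes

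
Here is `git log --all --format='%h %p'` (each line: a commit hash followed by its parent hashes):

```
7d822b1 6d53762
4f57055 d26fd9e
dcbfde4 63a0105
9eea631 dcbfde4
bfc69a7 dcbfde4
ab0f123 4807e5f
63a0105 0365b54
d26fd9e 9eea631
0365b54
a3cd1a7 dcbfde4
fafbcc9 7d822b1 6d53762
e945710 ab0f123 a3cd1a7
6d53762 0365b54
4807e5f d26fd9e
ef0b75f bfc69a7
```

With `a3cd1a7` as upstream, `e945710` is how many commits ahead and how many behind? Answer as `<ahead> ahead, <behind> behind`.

5 ahead, 0 behind

Reachable from e945710: {0365b54, 4807e5f, 63a0105, 9eea631, a3cd1a7, ab0f123, d26fd9e, dcbfde4, e945710}.
Reachable from a3cd1a7: {0365b54, 63a0105, a3cd1a7, dcbfde4}.
Only in e945710's history (ahead): {4807e5f, 9eea631, ab0f123, d26fd9e, e945710} — 5.
Only in a3cd1a7's history (behind): {} — 0.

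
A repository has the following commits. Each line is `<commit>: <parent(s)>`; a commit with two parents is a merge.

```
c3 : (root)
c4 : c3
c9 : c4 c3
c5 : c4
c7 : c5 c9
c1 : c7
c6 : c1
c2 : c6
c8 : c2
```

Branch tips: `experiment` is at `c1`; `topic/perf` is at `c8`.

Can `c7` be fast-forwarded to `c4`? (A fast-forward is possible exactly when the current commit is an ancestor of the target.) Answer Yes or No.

A fast-forward from c7 to c4 is possible iff c7 is an ancestor of c4.
Ancestors of c4: {c3, c4}.
c7 is not among them, so fast-forward is not possible.

No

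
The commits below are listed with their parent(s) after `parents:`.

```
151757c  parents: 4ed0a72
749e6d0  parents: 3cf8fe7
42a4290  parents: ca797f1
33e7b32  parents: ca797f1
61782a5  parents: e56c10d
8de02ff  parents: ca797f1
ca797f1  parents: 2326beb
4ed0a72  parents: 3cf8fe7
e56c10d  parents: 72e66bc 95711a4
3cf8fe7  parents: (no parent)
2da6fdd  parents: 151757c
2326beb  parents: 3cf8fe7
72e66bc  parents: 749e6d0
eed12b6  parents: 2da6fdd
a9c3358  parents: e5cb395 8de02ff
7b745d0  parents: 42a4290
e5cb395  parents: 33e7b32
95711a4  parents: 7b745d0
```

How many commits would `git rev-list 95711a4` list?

6

Walking parent pointers from 95711a4: reachable set = {2326beb, 3cf8fe7, 42a4290, 7b745d0, 95711a4, ca797f1}.
That is 6 commits.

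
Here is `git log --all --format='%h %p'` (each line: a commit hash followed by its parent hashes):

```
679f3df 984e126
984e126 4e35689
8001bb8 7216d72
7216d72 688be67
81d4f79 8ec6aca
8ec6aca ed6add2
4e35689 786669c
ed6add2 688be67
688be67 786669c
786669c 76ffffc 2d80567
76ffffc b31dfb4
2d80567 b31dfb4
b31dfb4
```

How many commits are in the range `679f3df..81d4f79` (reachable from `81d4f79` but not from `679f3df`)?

Reachable from 81d4f79: {2d80567, 688be67, 76ffffc, 786669c, 81d4f79, 8ec6aca, b31dfb4, ed6add2}.
Reachable from 679f3df: {2d80567, 4e35689, 679f3df, 76ffffc, 786669c, 984e126, b31dfb4}.
In 81d4f79's history but not 679f3df's: {688be67, 81d4f79, 8ec6aca, ed6add2} — 4 commits.

4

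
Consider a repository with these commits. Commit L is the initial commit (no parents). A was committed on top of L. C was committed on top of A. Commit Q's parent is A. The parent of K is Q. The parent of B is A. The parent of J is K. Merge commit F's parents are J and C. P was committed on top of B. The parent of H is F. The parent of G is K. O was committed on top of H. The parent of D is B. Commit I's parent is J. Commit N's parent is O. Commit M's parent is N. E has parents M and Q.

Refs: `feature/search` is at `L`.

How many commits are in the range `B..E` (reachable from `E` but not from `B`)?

Reachable from E: {A, C, E, F, H, J, K, L, M, N, O, Q}.
Reachable from B: {A, B, L}.
In E's history but not B's: {C, E, F, H, J, K, M, N, O, Q} — 10 commits.

10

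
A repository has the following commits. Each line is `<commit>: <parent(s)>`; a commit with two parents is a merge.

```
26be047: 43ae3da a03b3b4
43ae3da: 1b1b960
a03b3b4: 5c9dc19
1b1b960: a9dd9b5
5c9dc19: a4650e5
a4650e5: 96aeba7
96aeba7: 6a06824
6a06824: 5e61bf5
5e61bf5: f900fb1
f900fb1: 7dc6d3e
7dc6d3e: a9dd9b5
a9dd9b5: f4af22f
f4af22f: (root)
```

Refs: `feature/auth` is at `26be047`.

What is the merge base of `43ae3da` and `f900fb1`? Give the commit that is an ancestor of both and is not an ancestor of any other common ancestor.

Ancestors of 43ae3da: {1b1b960, 43ae3da, a9dd9b5, f4af22f}.
Ancestors of f900fb1: {7dc6d3e, a9dd9b5, f4af22f, f900fb1}.
Common ancestors: {a9dd9b5, f4af22f}.
Among these, a9dd9b5 is not an ancestor of any other common ancestor — it is the merge base.

a9dd9b5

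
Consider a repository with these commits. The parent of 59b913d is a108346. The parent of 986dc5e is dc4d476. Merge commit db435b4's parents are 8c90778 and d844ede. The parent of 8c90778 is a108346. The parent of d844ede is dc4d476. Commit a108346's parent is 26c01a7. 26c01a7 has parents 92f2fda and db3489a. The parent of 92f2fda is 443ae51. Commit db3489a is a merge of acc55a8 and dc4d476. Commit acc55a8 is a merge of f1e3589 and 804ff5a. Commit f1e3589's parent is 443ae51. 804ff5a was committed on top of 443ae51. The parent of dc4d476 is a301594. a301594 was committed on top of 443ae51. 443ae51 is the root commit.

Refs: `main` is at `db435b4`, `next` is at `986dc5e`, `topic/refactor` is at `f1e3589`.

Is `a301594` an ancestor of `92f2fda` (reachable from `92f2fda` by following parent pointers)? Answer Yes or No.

No

Ancestors of 92f2fda: {443ae51, 92f2fda}.
a301594 is not in that set, so it is not an ancestor of 92f2fda.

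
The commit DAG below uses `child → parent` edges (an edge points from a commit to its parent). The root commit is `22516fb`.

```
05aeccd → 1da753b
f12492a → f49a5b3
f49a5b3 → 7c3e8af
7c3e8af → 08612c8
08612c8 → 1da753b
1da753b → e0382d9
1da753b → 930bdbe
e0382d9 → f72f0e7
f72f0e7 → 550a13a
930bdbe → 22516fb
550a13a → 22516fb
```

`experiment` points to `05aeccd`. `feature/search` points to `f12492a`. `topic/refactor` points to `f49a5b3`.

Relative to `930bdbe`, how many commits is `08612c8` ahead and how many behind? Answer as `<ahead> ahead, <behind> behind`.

Reachable from 08612c8: {08612c8, 1da753b, 22516fb, 550a13a, 930bdbe, e0382d9, f72f0e7}.
Reachable from 930bdbe: {22516fb, 930bdbe}.
Only in 08612c8's history (ahead): {08612c8, 1da753b, 550a13a, e0382d9, f72f0e7} — 5.
Only in 930bdbe's history (behind): {} — 0.

5 ahead, 0 behind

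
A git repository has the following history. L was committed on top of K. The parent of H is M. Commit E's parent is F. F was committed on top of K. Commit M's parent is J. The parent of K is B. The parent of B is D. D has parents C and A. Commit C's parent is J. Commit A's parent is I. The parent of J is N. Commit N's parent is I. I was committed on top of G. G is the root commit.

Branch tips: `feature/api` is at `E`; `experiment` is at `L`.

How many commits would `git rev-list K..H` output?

2

Reachable from H: {G, H, I, J, M, N}.
Reachable from K: {A, B, C, D, G, I, J, K, N}.
In H's history but not K's: {H, M} — 2 commits.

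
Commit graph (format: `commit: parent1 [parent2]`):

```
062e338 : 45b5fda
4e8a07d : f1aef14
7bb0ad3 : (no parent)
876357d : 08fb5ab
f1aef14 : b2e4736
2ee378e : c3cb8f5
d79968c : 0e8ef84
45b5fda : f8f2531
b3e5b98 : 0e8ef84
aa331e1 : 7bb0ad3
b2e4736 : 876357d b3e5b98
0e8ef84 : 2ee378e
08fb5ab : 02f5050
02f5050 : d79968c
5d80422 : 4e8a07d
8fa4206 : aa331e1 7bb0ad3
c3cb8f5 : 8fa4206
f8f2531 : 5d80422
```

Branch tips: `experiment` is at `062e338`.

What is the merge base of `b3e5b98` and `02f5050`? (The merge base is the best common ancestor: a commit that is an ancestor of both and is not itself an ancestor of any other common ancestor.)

0e8ef84

Ancestors of b3e5b98: {0e8ef84, 2ee378e, 7bb0ad3, 8fa4206, aa331e1, b3e5b98, c3cb8f5}.
Ancestors of 02f5050: {02f5050, 0e8ef84, 2ee378e, 7bb0ad3, 8fa4206, aa331e1, c3cb8f5, d79968c}.
Common ancestors: {0e8ef84, 2ee378e, 7bb0ad3, 8fa4206, aa331e1, c3cb8f5}.
Among these, 0e8ef84 is not an ancestor of any other common ancestor — it is the merge base.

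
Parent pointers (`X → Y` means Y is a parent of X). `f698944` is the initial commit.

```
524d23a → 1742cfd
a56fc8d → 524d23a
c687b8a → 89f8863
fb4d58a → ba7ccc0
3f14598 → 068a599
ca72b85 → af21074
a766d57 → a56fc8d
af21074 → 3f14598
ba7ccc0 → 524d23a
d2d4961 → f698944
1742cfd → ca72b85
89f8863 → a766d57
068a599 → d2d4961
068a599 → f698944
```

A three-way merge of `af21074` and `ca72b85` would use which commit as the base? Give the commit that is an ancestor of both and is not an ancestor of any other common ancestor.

Ancestors of af21074: {068a599, 3f14598, af21074, d2d4961, f698944}.
Ancestors of ca72b85: {068a599, 3f14598, af21074, ca72b85, d2d4961, f698944}.
Common ancestors: {068a599, 3f14598, af21074, d2d4961, f698944}.
Among these, af21074 is not an ancestor of any other common ancestor — it is the merge base.

af21074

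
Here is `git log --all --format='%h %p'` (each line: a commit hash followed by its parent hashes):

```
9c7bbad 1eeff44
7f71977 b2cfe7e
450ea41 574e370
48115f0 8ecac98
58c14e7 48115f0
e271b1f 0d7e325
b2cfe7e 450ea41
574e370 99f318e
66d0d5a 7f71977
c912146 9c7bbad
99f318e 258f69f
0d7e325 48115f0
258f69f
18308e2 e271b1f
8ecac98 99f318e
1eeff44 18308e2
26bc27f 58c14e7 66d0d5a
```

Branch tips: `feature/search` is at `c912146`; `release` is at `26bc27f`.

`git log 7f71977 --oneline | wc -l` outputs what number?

Walking parent pointers from 7f71977: reachable set = {258f69f, 450ea41, 574e370, 7f71977, 99f318e, b2cfe7e}.
That is 6 commits.

6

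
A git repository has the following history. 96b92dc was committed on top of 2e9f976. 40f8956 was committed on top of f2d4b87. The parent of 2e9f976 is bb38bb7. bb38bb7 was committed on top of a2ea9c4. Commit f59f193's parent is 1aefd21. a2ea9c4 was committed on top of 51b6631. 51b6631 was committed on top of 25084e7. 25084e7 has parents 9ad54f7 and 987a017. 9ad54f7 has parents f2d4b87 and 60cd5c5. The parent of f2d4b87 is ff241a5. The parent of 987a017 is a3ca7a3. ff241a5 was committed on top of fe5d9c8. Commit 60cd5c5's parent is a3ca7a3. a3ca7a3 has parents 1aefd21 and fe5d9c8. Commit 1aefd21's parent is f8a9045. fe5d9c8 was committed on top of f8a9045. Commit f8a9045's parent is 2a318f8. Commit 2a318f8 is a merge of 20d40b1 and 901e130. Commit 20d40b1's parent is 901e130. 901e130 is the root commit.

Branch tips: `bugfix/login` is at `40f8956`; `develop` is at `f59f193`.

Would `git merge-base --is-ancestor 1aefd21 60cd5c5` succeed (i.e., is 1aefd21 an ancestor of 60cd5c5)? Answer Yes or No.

Ancestors of 60cd5c5 (commits reachable by following parents): {1aefd21, 20d40b1, 2a318f8, 60cd5c5, 901e130, a3ca7a3, f8a9045, fe5d9c8}.
1aefd21 is in that set, so it is an ancestor of 60cd5c5.

Yes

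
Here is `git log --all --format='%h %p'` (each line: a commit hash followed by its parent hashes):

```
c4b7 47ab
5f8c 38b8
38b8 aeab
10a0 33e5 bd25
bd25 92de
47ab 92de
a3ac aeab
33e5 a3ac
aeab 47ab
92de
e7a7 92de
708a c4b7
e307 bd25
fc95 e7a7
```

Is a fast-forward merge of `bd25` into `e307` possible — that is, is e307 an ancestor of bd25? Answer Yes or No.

A fast-forward from e307 to bd25 is possible iff e307 is an ancestor of bd25.
Ancestors of bd25: {92de, bd25}.
e307 is not among them, so fast-forward is not possible.

No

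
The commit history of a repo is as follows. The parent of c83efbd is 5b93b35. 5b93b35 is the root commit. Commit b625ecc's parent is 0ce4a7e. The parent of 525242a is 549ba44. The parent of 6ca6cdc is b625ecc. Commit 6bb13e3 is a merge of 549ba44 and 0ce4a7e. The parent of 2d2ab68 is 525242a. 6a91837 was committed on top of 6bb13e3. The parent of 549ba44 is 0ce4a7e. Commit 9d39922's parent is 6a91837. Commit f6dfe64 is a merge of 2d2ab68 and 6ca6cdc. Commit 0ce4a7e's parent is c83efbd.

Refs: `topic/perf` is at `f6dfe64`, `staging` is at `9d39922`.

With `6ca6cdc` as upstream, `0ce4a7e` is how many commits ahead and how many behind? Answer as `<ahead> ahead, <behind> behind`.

0 ahead, 2 behind

Reachable from 0ce4a7e: {0ce4a7e, 5b93b35, c83efbd}.
Reachable from 6ca6cdc: {0ce4a7e, 5b93b35, 6ca6cdc, b625ecc, c83efbd}.
Only in 0ce4a7e's history (ahead): {} — 0.
Only in 6ca6cdc's history (behind): {6ca6cdc, b625ecc} — 2.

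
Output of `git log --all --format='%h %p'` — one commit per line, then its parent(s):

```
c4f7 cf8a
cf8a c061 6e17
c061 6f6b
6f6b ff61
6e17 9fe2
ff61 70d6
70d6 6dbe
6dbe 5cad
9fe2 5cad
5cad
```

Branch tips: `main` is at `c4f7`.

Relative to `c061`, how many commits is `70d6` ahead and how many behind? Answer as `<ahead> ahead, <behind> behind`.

Reachable from 70d6: {5cad, 6dbe, 70d6}.
Reachable from c061: {5cad, 6dbe, 6f6b, 70d6, c061, ff61}.
Only in 70d6's history (ahead): {} — 0.
Only in c061's history (behind): {6f6b, c061, ff61} — 3.

0 ahead, 3 behind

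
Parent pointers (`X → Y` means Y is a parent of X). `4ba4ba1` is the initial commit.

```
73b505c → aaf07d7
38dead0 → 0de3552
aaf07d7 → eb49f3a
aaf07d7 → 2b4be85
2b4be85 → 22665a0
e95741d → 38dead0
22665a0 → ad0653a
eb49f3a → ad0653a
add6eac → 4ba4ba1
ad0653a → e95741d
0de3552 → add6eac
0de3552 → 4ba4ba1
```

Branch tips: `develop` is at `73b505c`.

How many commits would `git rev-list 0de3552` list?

3

Walking parent pointers from 0de3552: reachable set = {0de3552, 4ba4ba1, add6eac}.
That is 3 commits.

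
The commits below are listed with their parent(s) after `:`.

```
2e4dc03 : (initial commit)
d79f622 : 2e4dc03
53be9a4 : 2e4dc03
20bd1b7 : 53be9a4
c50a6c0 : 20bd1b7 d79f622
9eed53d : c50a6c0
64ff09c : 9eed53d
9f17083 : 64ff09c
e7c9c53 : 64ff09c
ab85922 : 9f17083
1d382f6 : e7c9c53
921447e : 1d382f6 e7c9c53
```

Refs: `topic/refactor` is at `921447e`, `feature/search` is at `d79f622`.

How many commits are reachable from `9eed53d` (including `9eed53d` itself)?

6

Walking parent pointers from 9eed53d: reachable set = {20bd1b7, 2e4dc03, 53be9a4, 9eed53d, c50a6c0, d79f622}.
That is 6 commits.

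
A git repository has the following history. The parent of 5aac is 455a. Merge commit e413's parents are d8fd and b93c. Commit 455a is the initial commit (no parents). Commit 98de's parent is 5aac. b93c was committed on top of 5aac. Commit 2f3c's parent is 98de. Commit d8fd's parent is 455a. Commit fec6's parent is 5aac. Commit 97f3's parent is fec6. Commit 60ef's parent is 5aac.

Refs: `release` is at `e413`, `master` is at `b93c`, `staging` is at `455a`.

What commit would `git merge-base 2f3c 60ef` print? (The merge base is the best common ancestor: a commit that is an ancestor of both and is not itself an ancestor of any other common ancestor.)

Ancestors of 2f3c: {2f3c, 455a, 5aac, 98de}.
Ancestors of 60ef: {455a, 5aac, 60ef}.
Common ancestors: {455a, 5aac}.
Among these, 5aac is not an ancestor of any other common ancestor — it is the merge base.

5aac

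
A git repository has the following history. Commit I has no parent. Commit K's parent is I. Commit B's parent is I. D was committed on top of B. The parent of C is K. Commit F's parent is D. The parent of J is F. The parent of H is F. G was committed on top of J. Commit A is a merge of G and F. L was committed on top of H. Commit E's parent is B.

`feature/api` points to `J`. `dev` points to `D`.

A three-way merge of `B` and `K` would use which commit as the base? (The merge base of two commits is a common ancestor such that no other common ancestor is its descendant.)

Ancestors of B: {B, I}.
Ancestors of K: {I, K}.
Common ancestors: {I}.
The only common ancestor is I, so it is the merge base.

I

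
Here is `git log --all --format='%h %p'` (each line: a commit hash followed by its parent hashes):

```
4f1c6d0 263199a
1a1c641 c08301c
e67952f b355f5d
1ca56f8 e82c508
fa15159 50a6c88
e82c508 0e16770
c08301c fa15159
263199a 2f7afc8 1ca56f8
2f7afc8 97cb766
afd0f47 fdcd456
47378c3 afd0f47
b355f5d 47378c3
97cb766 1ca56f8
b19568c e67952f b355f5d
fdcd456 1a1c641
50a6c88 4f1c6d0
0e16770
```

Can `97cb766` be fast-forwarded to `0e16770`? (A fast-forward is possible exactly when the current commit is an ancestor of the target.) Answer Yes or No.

No

A fast-forward from 97cb766 to 0e16770 is possible iff 97cb766 is an ancestor of 0e16770.
Ancestors of 0e16770: {0e16770}.
97cb766 is not among them, so fast-forward is not possible.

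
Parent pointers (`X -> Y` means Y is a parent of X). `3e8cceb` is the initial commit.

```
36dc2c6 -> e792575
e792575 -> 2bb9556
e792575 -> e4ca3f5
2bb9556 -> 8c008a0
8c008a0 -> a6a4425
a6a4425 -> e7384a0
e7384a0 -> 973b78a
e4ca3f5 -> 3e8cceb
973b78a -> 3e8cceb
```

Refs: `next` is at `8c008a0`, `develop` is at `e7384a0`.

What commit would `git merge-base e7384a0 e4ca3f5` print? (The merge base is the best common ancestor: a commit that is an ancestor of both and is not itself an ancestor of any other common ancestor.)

3e8cceb

Ancestors of e7384a0: {3e8cceb, 973b78a, e7384a0}.
Ancestors of e4ca3f5: {3e8cceb, e4ca3f5}.
Common ancestors: {3e8cceb}.
The only common ancestor is 3e8cceb, so it is the merge base.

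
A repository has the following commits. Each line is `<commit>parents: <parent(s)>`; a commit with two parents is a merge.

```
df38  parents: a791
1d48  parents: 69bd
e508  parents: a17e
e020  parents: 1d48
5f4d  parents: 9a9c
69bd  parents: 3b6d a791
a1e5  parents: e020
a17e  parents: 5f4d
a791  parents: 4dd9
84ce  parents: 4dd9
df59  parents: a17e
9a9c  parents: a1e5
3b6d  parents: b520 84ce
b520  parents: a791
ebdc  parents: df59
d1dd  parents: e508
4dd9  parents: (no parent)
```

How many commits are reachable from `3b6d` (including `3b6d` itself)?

5

Walking parent pointers from 3b6d: reachable set = {3b6d, 4dd9, 84ce, a791, b520}.
That is 5 commits.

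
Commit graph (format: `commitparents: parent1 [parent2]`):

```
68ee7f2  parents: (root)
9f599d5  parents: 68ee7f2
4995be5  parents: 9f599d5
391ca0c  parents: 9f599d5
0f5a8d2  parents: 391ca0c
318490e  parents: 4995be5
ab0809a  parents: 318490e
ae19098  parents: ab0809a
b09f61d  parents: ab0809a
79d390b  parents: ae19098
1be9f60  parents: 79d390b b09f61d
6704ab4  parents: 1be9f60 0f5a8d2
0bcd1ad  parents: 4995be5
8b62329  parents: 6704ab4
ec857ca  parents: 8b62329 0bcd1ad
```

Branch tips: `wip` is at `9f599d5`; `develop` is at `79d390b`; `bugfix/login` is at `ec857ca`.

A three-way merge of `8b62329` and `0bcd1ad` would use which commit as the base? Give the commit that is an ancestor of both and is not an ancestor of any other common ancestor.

4995be5

Ancestors of 8b62329: {0f5a8d2, 1be9f60, 318490e, 391ca0c, 4995be5, 6704ab4, 68ee7f2, 79d390b, 8b62329, 9f599d5, ab0809a, ae19098, b09f61d}.
Ancestors of 0bcd1ad: {0bcd1ad, 4995be5, 68ee7f2, 9f599d5}.
Common ancestors: {4995be5, 68ee7f2, 9f599d5}.
Among these, 4995be5 is not an ancestor of any other common ancestor — it is the merge base.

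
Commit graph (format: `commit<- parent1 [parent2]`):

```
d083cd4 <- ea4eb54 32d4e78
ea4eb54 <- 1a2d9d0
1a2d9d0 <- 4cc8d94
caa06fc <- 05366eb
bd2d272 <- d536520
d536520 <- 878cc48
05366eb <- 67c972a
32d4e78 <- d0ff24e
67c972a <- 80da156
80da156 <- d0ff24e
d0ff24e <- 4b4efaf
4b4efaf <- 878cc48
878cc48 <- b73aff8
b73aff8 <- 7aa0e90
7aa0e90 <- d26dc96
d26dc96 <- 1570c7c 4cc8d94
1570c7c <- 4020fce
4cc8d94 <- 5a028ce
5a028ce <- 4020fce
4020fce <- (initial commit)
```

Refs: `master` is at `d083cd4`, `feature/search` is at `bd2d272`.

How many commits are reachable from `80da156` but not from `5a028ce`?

9

Reachable from 80da156: {1570c7c, 4020fce, 4b4efaf, 4cc8d94, 5a028ce, 7aa0e90, 80da156, 878cc48, b73aff8, d0ff24e, d26dc96}.
Reachable from 5a028ce: {4020fce, 5a028ce}.
In 80da156's history but not 5a028ce's: {1570c7c, 4b4efaf, 4cc8d94, 7aa0e90, 80da156, 878cc48, b73aff8, d0ff24e, d26dc96} — 9 commits.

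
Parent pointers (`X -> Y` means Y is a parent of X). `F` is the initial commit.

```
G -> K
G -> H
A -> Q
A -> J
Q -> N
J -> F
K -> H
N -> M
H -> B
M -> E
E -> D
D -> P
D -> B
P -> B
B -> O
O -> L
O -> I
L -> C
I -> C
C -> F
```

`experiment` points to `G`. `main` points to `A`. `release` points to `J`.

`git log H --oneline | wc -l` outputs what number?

7

Walking parent pointers from H: reachable set = {B, C, F, H, I, L, O}.
That is 7 commits.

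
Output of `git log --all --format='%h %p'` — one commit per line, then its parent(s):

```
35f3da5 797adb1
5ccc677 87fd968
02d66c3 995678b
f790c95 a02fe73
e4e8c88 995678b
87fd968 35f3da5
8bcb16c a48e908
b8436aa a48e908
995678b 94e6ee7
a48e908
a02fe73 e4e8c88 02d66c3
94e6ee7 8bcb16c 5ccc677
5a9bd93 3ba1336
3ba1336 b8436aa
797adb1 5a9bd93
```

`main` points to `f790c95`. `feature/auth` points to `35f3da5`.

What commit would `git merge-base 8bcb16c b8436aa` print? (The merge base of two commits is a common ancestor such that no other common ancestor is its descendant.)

Ancestors of 8bcb16c: {8bcb16c, a48e908}.
Ancestors of b8436aa: {a48e908, b8436aa}.
Common ancestors: {a48e908}.
The only common ancestor is a48e908, so it is the merge base.

a48e908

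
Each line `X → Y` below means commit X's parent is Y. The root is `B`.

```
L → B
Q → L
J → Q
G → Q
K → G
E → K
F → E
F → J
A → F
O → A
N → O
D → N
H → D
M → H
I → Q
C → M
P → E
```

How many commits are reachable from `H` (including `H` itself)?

Walking parent pointers from H: reachable set = {A, B, D, E, F, G, H, J, K, L, N, O, Q}.
That is 13 commits.

13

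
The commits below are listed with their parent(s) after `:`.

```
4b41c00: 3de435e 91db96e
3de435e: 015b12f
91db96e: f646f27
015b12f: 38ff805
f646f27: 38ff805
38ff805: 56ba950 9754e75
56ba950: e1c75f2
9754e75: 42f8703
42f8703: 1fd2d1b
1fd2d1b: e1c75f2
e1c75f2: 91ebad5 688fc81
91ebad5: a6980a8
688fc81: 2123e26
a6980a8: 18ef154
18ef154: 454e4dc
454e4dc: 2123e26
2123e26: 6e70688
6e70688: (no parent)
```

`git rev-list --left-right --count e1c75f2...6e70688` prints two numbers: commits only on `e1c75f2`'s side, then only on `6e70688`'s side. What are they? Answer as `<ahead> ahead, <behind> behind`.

Reachable from e1c75f2: {18ef154, 2123e26, 454e4dc, 688fc81, 6e70688, 91ebad5, a6980a8, e1c75f2}.
Reachable from 6e70688: {6e70688}.
Only in e1c75f2's history (ahead): {18ef154, 2123e26, 454e4dc, 688fc81, 91ebad5, a6980a8, e1c75f2} — 7.
Only in 6e70688's history (behind): {} — 0.

7 ahead, 0 behind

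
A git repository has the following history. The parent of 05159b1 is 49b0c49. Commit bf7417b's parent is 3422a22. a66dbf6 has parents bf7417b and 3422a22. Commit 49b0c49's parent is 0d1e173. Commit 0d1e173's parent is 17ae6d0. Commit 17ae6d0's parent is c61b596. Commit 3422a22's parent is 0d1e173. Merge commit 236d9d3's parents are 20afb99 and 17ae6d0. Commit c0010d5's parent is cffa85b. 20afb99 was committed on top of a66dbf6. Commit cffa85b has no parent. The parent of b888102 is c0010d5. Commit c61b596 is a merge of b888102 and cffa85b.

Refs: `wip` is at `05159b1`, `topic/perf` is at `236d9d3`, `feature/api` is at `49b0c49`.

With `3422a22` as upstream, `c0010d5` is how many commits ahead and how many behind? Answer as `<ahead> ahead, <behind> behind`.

0 ahead, 5 behind

Reachable from c0010d5: {c0010d5, cffa85b}.
Reachable from 3422a22: {0d1e173, 17ae6d0, 3422a22, b888102, c0010d5, c61b596, cffa85b}.
Only in c0010d5's history (ahead): {} — 0.
Only in 3422a22's history (behind): {0d1e173, 17ae6d0, 3422a22, b888102, c61b596} — 5.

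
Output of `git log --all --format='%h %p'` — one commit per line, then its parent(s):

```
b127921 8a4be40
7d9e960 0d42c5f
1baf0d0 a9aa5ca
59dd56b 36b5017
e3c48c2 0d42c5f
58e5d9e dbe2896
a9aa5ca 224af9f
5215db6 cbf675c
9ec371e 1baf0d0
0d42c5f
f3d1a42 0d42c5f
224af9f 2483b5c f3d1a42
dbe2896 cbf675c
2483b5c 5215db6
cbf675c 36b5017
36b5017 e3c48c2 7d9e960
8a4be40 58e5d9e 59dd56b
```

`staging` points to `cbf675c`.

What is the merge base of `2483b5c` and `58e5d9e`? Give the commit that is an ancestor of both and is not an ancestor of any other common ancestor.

cbf675c

Ancestors of 2483b5c: {0d42c5f, 2483b5c, 36b5017, 5215db6, 7d9e960, cbf675c, e3c48c2}.
Ancestors of 58e5d9e: {0d42c5f, 36b5017, 58e5d9e, 7d9e960, cbf675c, dbe2896, e3c48c2}.
Common ancestors: {0d42c5f, 36b5017, 7d9e960, cbf675c, e3c48c2}.
Among these, cbf675c is not an ancestor of any other common ancestor — it is the merge base.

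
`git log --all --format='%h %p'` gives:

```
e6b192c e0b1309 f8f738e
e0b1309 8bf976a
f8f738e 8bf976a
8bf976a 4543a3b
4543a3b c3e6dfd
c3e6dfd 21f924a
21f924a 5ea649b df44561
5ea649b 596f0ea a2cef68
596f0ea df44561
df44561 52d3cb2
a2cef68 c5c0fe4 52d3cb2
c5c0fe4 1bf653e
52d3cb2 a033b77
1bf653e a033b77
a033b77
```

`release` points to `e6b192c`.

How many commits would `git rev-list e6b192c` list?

Walking parent pointers from e6b192c: reachable set = {1bf653e, 21f924a, 4543a3b, 52d3cb2, 596f0ea, 5ea649b, 8bf976a, a033b77, a2cef68, c3e6dfd, c5c0fe4, df44561, e0b1309, e6b192c, f8f738e}.
That is 15 commits.

15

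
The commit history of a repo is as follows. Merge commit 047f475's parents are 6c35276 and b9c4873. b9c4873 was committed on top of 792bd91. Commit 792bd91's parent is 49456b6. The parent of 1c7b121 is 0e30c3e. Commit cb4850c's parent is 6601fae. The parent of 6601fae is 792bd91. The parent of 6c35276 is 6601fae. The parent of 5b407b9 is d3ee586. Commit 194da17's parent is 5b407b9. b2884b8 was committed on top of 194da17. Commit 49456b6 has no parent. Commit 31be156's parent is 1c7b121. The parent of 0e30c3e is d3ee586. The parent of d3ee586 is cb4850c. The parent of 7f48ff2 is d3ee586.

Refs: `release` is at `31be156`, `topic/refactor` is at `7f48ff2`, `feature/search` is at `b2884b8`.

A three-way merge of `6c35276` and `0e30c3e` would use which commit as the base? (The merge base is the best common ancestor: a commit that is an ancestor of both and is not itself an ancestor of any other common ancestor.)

6601fae

Ancestors of 6c35276: {49456b6, 6601fae, 6c35276, 792bd91}.
Ancestors of 0e30c3e: {0e30c3e, 49456b6, 6601fae, 792bd91, cb4850c, d3ee586}.
Common ancestors: {49456b6, 6601fae, 792bd91}.
Among these, 6601fae is not an ancestor of any other common ancestor — it is the merge base.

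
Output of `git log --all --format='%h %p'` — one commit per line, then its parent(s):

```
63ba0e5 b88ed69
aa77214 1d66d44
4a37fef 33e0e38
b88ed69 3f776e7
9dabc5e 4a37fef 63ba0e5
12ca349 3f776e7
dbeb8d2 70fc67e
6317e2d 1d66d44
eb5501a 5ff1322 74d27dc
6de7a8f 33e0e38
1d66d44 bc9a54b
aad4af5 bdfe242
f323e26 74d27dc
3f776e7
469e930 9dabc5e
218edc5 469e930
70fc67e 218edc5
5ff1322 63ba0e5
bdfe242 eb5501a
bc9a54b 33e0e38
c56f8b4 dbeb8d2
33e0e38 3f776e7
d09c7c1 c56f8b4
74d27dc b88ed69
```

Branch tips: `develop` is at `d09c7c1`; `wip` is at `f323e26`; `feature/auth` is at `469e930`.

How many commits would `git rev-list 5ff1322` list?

4

Walking parent pointers from 5ff1322: reachable set = {3f776e7, 5ff1322, 63ba0e5, b88ed69}.
That is 4 commits.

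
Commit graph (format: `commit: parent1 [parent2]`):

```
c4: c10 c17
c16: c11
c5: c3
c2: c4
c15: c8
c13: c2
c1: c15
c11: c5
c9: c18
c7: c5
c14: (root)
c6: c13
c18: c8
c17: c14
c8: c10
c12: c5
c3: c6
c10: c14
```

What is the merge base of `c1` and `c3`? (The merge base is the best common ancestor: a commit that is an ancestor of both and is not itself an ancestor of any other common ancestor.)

Ancestors of c1: {c1, c10, c14, c15, c8}.
Ancestors of c3: {c10, c13, c14, c17, c2, c3, c4, c6}.
Common ancestors: {c10, c14}.
Among these, c10 is not an ancestor of any other common ancestor — it is the merge base.

c10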